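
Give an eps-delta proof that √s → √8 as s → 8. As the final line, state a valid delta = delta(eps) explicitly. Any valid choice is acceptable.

Suppose eps > 0. We want delta > 0 such that 0 < |s − 8| < delta implies |√s − √8| < eps.
Rationalise: √s − √8 = (s − 8)/(√s + √8), so |√s − √8| = |s − 8|/(√s + √8).
Restrict delta ≤ 8 so that |s − 8| < 8 forces s > 0, and then √s + √8 > √8.
Hence |√s − √8| < |s − 8|/√8, which is < eps once |s − 8| < √8·eps.
Take delta = min(8, √8·eps). If 0 < |s − 8| < delta then s > 0 and |√s − √8| < |s − 8|/√8 < eps.

delta = min(8, √8·eps)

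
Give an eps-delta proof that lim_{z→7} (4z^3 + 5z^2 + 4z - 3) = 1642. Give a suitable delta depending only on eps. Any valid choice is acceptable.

delta = min(2, eps/856)

Suppose eps > 0. We want delta > 0 such that 0 < |z − 7| < delta implies |(4z^3 + 5z^2 + 4z - 3) − 1642| < eps.
(4z^3 + 5z^2 + 4z - 3) − 1642 = 4z^3 + 5z^2 + 4z - 1645 = (z − 7)(4z^2 + 33z + 235).
So |(4z^3 + 5z^2 + 4z - 3) − 1642| = |z − 7|·|4z^2 + 33z + 235|.
Assume first that |z − 7| < 2, so |z| < 9. Then |4z^2 + 33z + 235| ≤ 4·9^2 + 33·9 + 235 = 856.
Hence |(4z^3 + 5z^2 + 4z - 3) − 1642| ≤ 856|z − 7| < eps provided |z − 7| < eps/856.
Choosing delta = min(2, eps/856) ensures both conditions, hence |(4z^3 + 5z^2 + 4z - 3) − 1642| < eps.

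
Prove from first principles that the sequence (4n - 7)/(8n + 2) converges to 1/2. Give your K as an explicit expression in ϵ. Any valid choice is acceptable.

K = 1/ϵ

Fix ϵ > 0. For n ≥ 1, |(4n - 7)/(8n + 2) − (1/2)| = |-64|/(8(8n + 2)) = 64/(8(8n + 2)).
Since 8n + 2 ≥ 8n for n ≥ 1, this is ≤ 64/(8·8n) = 1/n.
So |(4n - 7)/(8n + 2) − (1/2)| < ϵ whenever n > 1/ϵ.
Take K = 1/ϵ. If n > K then |(4n - 7)/(8n + 2) − (1/2)| ≤ 1/n < ϵ.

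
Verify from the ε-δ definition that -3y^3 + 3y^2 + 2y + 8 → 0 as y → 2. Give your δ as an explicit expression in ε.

δ = min(2, ε/64)

Suppose ε > 0. We want δ > 0 such that 0 < |y − 2| < δ implies |(-3y^3 + 3y^2 + 2y + 8)| < ε.
(-3y^3 + 3y^2 + 2y + 8) = -3y^3 + 3y^2 + 2y + 8 = (y − 2)(-3y^2 - 3y - 4).
So |(-3y^3 + 3y^2 + 2y + 8)| = |y − 2|·|-3y^2 - 3y - 4|.
Assume first that |y − 2| < 2, so |y| < 4. Then |-3y^2 - 3y - 4| ≤ 3·4^2 + 3·4 + 4 = 64.
Hence |(-3y^3 + 3y^2 + 2y + 8)| ≤ 64|y − 2| < ε provided |y − 2| < ε/64.
Take δ = min(2, ε/64). Then 0 < |y − 2| < δ gives both |y − 2| < 2 and |y − 2| < ε/64, so |(-3y^3 + 3y^2 + 2y + 8)| < ε.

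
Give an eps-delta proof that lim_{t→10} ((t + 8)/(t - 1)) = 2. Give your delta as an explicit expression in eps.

Fix eps > 0. We want delta > 0 with 0 < |t − 10| < delta ⇒ |(t + 8)/(t - 1) − 2| < eps.
Combining over a common denominator, (t + 8)/(t - 1) − 2 = [(t + 8)·9 − 18·(t - 1)] / [9·(t - 1)] = -9(t − 10) / (9(t - 1)).
So |(t + 8)/(t - 1) − 2| = 9|t − 10| / (9·|t − 1|).
Restrict delta ≤ 9/2. Then |t − 10| < 9/2 gives |t − 1| = |(t − 10) + 9| ≥ 9 − 9/2 = 9/2.
Hence |(t + 8)/(t - 1) − 2| < 9|t − 10|/(9·(9/2)) = (2/9)|t − 10|, which is < eps once |t − 10| < (9/2)eps.
Take delta = min(9/2, (9/2)eps). Then 0 < |t − 10| < delta forces both bounds, so |(t + 8)/(t - 1) − 2| < eps.

delta = min(9/2, (9/2)eps)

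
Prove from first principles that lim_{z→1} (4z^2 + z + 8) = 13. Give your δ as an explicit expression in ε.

δ = min(1, ε/13)

Suppose ε > 0. We want δ > 0 such that 0 < |z − 1| < δ implies |(4z^2 + z + 8) − 13| < ε.
(4z^2 + z + 8) − 13 = 4z^2 + z - 5 = (z − 1)(4z + 5).
So |(4z^2 + z + 8) − 13| = |z − 1|·|4z + 5|.
Assume first that |z − 1| < 1, so |z| < 2. Then |4z + 5| ≤ 4·2 + 5 = 13.
Hence |(4z^2 + z + 8) − 13| ≤ 13|z − 1| < ε provided |z − 1| < ε/13.
Choosing δ = min(1, ε/13) ensures both conditions, hence |(4z^2 + z + 8) − 13| < ε.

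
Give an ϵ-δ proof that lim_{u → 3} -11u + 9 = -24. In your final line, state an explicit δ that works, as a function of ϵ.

δ = ϵ/11

Fix ϵ > 0. We need δ > 0 so that 0 < |u − 3| < δ implies |(-11u + 9) + 24| < ϵ.
|(-11u + 9) + 24| = |-11u + 33| = 11|u − 3|.
Thus it suffices that |u − 3| < ϵ/11.
Choosing δ = ϵ/11 gives |(-11u + 9) + 24| = 11|u − 3| < ϵ whenever |u − 3| < δ.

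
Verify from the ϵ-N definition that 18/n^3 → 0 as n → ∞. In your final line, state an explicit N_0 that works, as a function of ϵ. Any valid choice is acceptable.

N_0 = (18/ϵ)^{1/3}

Let ϵ > 0 be given. For n ≥ 1, |18/n^3 − 0| = 18/n^3.
18/n^3 < ϵ ⇔ n^3 > 18/ϵ ⇔ n > (18/ϵ)^{1/3}.
Take N_0 = (18/ϵ)^{1/3}. Then n > N_0 implies 18/n^3 < ϵ.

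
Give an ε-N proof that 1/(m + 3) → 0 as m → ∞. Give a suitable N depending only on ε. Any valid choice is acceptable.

N = 1/ε

Let ε > 0. For m ≥ 1, |1/(m + 3) − 0| = 1/(m + 3) ≤ 1/m.
We need 1/m < ε, i.e. m > 1/ε.
Take N = 1/ε. If m > N then |1/(m + 3)| ≤ 1/m < ε.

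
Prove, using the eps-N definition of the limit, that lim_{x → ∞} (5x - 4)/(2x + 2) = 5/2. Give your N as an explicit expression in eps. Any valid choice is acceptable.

Let eps > 0. We seek N > 0 such that x > N implies |(5x - 4)/(2x + 2) − (5/2)| < eps.
(5x - 4)/(2x + 2) − (5/2) = (2(5x - 4) − 5(2x + 2)) / (2(2x + 2)) = -18/(2(2x + 2)).
For x > 0 we have 2x + 2 > 2x, so |(5x - 4)/(2x + 2) − (5/2)| = 18/(2(2x + 2)) < 18/(2·2x) = (9/2)/x.
Thus |(5x - 4)/(2x + 2) − (5/2)| < eps whenever x > (9/2)/eps.
Take N = (9/2)/eps. If x > N then |(5x - 4)/(2x + 2) − (5/2)| < (9/2)/x < eps.

N = (9/2)/eps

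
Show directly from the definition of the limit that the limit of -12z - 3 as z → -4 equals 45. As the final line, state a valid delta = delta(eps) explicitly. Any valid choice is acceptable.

delta = eps/12

Fix eps > 0. We need delta > 0 so that 0 < |z + 4| < delta implies |(-12z - 3) − 45| < eps.
|(-12z - 3) − 45| = |-12z - 48| = 12|z + 4|.
Thus it suffices that |z + 4| < eps/12.
Choosing delta = eps/12 gives |(-12z - 3) − 45| = 12|z + 4| < eps whenever |z + 4| < delta.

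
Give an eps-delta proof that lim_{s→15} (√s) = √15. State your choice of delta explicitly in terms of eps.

Fix eps > 0. We want delta > 0 such that 0 < |s − 15| < delta implies |√s − √15| < eps.
Rationalise: √s − √15 = (s − 15)/(√s + √15), so |√s − √15| = |s − 15|/(√s + √15).
Restrict delta ≤ 15 so that |s − 15| < 15 forces s > 0, and then √s + √15 > √15.
Hence |√s − √15| < |s − 15|/√15, which is < eps once |s − 15| < √15·eps.
Take delta = min(15, √15·eps). If 0 < |s − 15| < delta then s > 0 and |√s − √15| < |s − 15|/√15 < eps.

delta = min(15, √15·eps)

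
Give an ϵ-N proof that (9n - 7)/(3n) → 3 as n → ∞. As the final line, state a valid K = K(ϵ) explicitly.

K = (7/3)/ϵ

Let ϵ > 0 be given. For n ≥ 1, |(9n - 7)/(3n) − 3| = |-21|/(3(3n)) = 21/(3(3n)).
Since 3n ≥ 3n for n ≥ 1, this is ≤ 21/(3·3n) = (7/3)/n.
So |(9n - 7)/(3n) − 3| < ϵ whenever n > (7/3)/ϵ.
Take K = (7/3)/ϵ. If n > K then |(9n - 7)/(3n) − 3| ≤ (7/3)/n < ϵ.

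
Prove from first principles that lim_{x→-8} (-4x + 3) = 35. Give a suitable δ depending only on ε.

δ = ε/4

Suppose ε > 0. We need δ > 0 so that 0 < |x + 8| < δ implies |(-4x + 3) − 35| < ε.
Since (-4x + 3) − 35 = -4(x + 8), we have |(-4x + 3) − 35| = 4|x + 8|.
Thus it suffices that |x + 8| < ε/4.
Take δ = ε/4. If 0 < |x + 8| < δ then |(-4x + 3) − 35| = 4|x + 8| < 4·(ε/4) = ε.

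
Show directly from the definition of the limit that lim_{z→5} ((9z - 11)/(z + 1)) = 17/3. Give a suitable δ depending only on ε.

δ = min(3, (9/10)ε)

Suppose ε > 0. We want δ > 0 with 0 < |z − 5| < δ ⇒ |(9z - 11)/(z + 1) − (17/3)| < ε.
Combining over a common denominator, (9z - 11)/(z + 1) − (17/3) = [(9z - 11)·6 − 34·(z + 1)] / [6·(z + 1)] = 20(z − 5) / (6(z + 1)).
So |(9z - 11)/(z + 1) − (17/3)| = 20|z − 5| / (6·|z + 1|).
Require δ ≤ 3, so |z + 1| ≥ |6| − |z − 5| > 6 − 3 = 3.
Hence |(9z - 11)/(z + 1) − (17/3)| < 20|z − 5|/(6·3) = (10/9)|z − 5|, which is < ε once |z − 5| < (9/10)ε.
Take δ = min(3, (9/10)ε). Then 0 < |z − 5| < δ forces both bounds, so |(9z - 11)/(z + 1) − (17/3)| < ε.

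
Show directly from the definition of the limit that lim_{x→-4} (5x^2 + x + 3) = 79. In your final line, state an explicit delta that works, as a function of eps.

delta = min(1, eps/44)

Fix eps > 0. We want delta > 0 such that 0 < |x + 4| < delta implies |(5x^2 + x + 3) − 79| < eps.
(5x^2 + x + 3) − 79 = 5x^2 + x - 76 = (x + 4)(5x - 19).
So |(5x^2 + x + 3) − 79| = |x + 4|·|5x - 19|.
Require delta ≤ 1. Then |x + 4| < 1 gives |x| < 5, and by the triangle inequality |5x - 19| ≤ 5·5 + 19 = 44.
Hence |(5x^2 + x + 3) − 79| ≤ 44|x + 4| < eps provided |x + 4| < eps/44.
Choosing delta = min(1, eps/44) ensures both conditions, hence |(5x^2 + x + 3) − 79| < eps.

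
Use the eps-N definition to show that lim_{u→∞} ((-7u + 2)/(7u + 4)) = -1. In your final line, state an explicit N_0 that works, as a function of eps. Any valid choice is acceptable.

N_0 = (6/7)/eps

Fix eps > 0. We seek N_0 > 0 such that u > N_0 implies |(-7u + 2)/(7u + 4) + 1| < eps.
(-7u + 2)/(7u + 4) + 1 = (7(-7u + 2) − (-7)(7u + 4)) / (7(7u + 4)) = 42/(7(7u + 4)).
For u > 0 we have 7u + 4 > 7u, so |(-7u + 2)/(7u + 4) + 1| = 42/(7(7u + 4)) < 42/(7·7u) = (6/7)/u.
Thus |(-7u + 2)/(7u + 4) + 1| < eps whenever u > (6/7)/eps.
Take N_0 = (6/7)/eps. If u > N_0 then |(-7u + 2)/(7u + 4) + 1| < (6/7)/u < eps.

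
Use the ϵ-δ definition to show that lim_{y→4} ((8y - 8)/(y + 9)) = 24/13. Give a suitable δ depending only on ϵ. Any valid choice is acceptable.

δ = min(13/2, (169/160)ϵ)

Let ϵ > 0 be given. We want δ > 0 with 0 < |y − 4| < δ ⇒ |(8y - 8)/(y + 9) − (24/13)| < ϵ.
Combining over a common denominator, (8y - 8)/(y + 9) − (24/13) = [(8y - 8)·13 − 24·(y + 9)] / [13·(y + 9)] = 80(y − 4) / (13(y + 9)).
So |(8y - 8)/(y + 9) − (24/13)| = 80|y − 4| / (13·|y + 9|).
Restrict δ ≤ 13/2. Then |y − 4| < 13/2 gives |y + 9| = |(y − 4) + 13| ≥ 13 − 13/2 = 13/2.
Hence |(8y - 8)/(y + 9) − (24/13)| < 80|y − 4|/(13·(13/2)) = (160/169)|y − 4|, which is < ϵ once |y − 4| < (169/160)ϵ.
Take δ = min(13/2, (169/160)ϵ). Then 0 < |y − 4| < δ forces both bounds, so |(8y - 8)/(y + 9) − (24/13)| < ϵ.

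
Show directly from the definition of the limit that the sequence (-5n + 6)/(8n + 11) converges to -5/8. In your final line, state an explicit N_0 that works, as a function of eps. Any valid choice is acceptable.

Fix eps > 0. For n ≥ 1, |(-5n + 6)/(8n + 11) + 5/8| = |103|/(8(8n + 11)) = 103/(8(8n + 11)).
Since 8n + 11 ≥ 8n for n ≥ 1, this is ≤ 103/(8·8n) = (103/64)/n.
So |(-5n + 6)/(8n + 11) + 5/8| < eps whenever n > (103/64)/eps.
Take N_0 = (103/64)/eps. If n > N_0 then |(-5n + 6)/(8n + 11) + 5/8| ≤ (103/64)/n < eps.

N_0 = (103/64)/eps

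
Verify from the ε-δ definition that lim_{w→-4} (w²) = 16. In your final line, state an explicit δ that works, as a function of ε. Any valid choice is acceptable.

Let ε > 0. We seek δ > 0 with 0 < |w + 4| < δ ⇒ |w² − 16| < ε.
Factor: w² − 16 = (w + 4)(w - 4), so |w² − 16| = |w + 4|·|w - 4|.
Restrict δ ≤ 2. Then |w + 4| < 2 gives |w| < 6, so by the triangle inequality |w - 4| ≤ 6 + 4 = 10.
Hence |w² − 16| ≤ 10|w + 4|, which is < ε once |w + 4| < ε/10.
Take δ = min(2, ε/10). If 0 < |w + 4| < δ then both bounds hold and |w² − 16| ≤ 10|w + 4| < 10·(ε/10) = ε.

δ = min(2, ε/10)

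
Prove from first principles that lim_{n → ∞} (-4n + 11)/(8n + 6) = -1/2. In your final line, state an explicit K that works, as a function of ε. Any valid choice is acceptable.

K = (7/4)/ε

Fix ε > 0. For n ≥ 1, |(-4n + 11)/(8n + 6) + 1/2| = |112|/(8(8n + 6)) = 112/(8(8n + 6)).
Since 8n + 6 ≥ 8n for n ≥ 1, this is ≤ 112/(8·8n) = (7/4)/n.
So |(-4n + 11)/(8n + 6) + 1/2| < ε whenever n > (7/4)/ε.
Take K = (7/4)/ε. If n > K then |(-4n + 11)/(8n + 6) + 1/2| ≤ (7/4)/n < ε.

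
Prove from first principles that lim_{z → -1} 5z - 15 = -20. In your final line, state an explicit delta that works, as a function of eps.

delta = eps/5

Let eps > 0. We need delta > 0 so that 0 < |z + 1| < delta implies |(5z - 15) + 20| < eps.
Since (5z - 15) + 20 = 5(z + 1), we have |(5z - 15) + 20| = 5|z + 1|.
So 5|z + 1| < eps exactly when |z + 1| < eps/5.
Choosing delta = eps/5 gives |(5z - 15) + 20| = 5|z + 1| < eps whenever |z + 1| < delta.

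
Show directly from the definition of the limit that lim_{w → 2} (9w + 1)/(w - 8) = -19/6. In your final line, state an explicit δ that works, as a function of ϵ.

Fix ϵ > 0. We want δ > 0 with 0 < |w − 2| < δ ⇒ |(9w + 1)/(w - 8) + 19/6| < ϵ.
Combining over a common denominator, (9w + 1)/(w - 8) + 19/6 = [(9w + 1)·(-6) − 19·(w - 8)] / [(-6)·(w - 8)] = -73(w − 2) / ((-6)(w - 8)).
So |(9w + 1)/(w - 8) + 19/6| = 73|w − 2| / (6·|w − 8|).
Require δ ≤ 3, so |w − 8| ≥ |-6| − |w − 2| > 6 − 3 = 3.
Hence |(9w + 1)/(w - 8) + 19/6| < 73|w − 2|/(6·3) = (73/18)|w − 2|, which is < ϵ once |w − 2| < (18/73)ϵ.
Take δ = min(3, (18/73)ϵ). Then 0 < |w − 2| < δ forces both bounds, so |(9w + 1)/(w - 8) + 19/6| < ϵ.

δ = min(3, (18/73)ϵ)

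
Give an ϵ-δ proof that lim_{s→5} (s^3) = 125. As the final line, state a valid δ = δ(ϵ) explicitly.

δ = min(1, ϵ/91)

Let ϵ > 0 be given. We seek δ > 0 with 0 < |s − 5| < δ ⇒ |s^3 − 125| < ϵ.
Factor: s^3 − 125 = (s − 5)(s^2 + 5s + 25), so |s^3 − 125| = |s − 5|·|s^2 + 5s + 25|.
Restrict δ ≤ 1. Then |s − 5| < 1 gives |s| < 6, so by the triangle inequality |s^2 + 5s + 25| ≤ 6^2 + 5·6 + 25 = 91.
Hence |s^3 − 125| ≤ 91|s − 5|, which is < ϵ once |s − 5| < ϵ/91.
Take δ = min(1, ϵ/91). If 0 < |s − 5| < δ then both bounds hold and |s^3 − 125| ≤ 91|s − 5| < 91·(ϵ/91) = ϵ.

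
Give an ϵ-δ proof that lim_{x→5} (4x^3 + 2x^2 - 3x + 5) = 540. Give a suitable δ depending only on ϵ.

δ = min(1, ϵ/383)

Fix ϵ > 0. We want δ > 0 such that 0 < |x − 5| < δ implies |(4x^3 + 2x^2 - 3x + 5) − 540| < ϵ.
(4x^3 + 2x^2 - 3x + 5) − 540 = 4x^3 + 2x^2 - 3x - 535 = (x − 5)(4x^2 + 22x + 107).
So |(4x^3 + 2x^2 - 3x + 5) − 540| = |x − 5|·|4x^2 + 22x + 107|.
Assume first that |x − 5| < 1, so |x| < 6. Then |4x^2 + 22x + 107| ≤ 4·6^2 + 22·6 + 107 = 383.
Hence |(4x^3 + 2x^2 - 3x + 5) − 540| ≤ 383|x − 5| < ϵ provided |x − 5| < ϵ/383.
Choosing δ = min(1, ϵ/383) ensures both conditions, hence |(4x^3 + 2x^2 - 3x + 5) − 540| < ϵ.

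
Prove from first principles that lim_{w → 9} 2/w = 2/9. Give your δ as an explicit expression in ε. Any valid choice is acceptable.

Suppose ε > 0. We seek δ > 0 such that 0 < |w − 9| < δ implies |2/w − (2/9)| < ε.
|2/w − (2/9)| = 2·|9 − w|/(9·|w|) = 2|w − 9|/(9|w|).
Require δ ≤ 9/2 so that |w| > 9 − 9/2 = 9/2, hence 9|w| > 81/2.
Then |2/w − (2/9)| < 2|w − 9|/(81/2), which is < ε when |w − 9| < (81/4)ε.
Take δ = min(9/2, (81/4)ε). Then 0 < |w − 9| < δ gives both |w − 9| < 9/2 and |w − 9| < (81/4)ε, so |2/w − (2/9)| < ε.

δ = min(9/2, (81/4)ε)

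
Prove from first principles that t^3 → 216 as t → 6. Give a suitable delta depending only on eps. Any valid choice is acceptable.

Fix eps > 0. We seek delta > 0 with 0 < |t − 6| < delta ⇒ |t^3 − 216| < eps.
Factor: t^3 − 216 = (t − 6)(t^2 + 6t + 36), so |t^3 − 216| = |t − 6|·|t^2 + 6t + 36|.
Restrict delta ≤ 1. Then |t − 6| < 1 gives |t| < 7, so by the triangle inequality |t^2 + 6t + 36| ≤ 7^2 + 6·7 + 36 = 127.
Hence |t^3 − 216| ≤ 127|t − 6|, which is < eps once |t − 6| < eps/127.
Take delta = min(1, eps/127). If 0 < |t − 6| < delta then both bounds hold and |t^3 − 216| ≤ 127|t − 6| < 127·(eps/127) = eps.

delta = min(1, eps/127)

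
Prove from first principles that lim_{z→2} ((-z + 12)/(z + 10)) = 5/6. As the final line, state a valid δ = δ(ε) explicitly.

Let ε > 0. We want δ > 0 with 0 < |z − 2| < δ ⇒ |(-z + 12)/(z + 10) − (5/6)| < ε.
Combining over a common denominator, (-z + 12)/(z + 10) − (5/6) = [(-z + 12)·12 − 10·(z + 10)] / [12·(z + 10)] = -22(z − 2) / (12(z + 10)).
So |(-z + 12)/(z + 10) − (5/6)| = 22|z − 2| / (12·|z + 10|).
Require δ ≤ 6, so |z + 10| ≥ |12| − |z − 2| > 12 − 6 = 6.
Hence |(-z + 12)/(z + 10) − (5/6)| < 22|z − 2|/(12·6) = (11/36)|z − 2|, which is < ε once |z − 2| < (36/11)ε.
Take δ = min(6, (36/11)ε). Then 0 < |z − 2| < δ forces both bounds, so |(-z + 12)/(z + 10) − (5/6)| < ε.

δ = min(6, (36/11)ε)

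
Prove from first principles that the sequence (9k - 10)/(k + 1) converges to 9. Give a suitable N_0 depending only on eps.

N_0 = 19/eps

Fix eps > 0. For k ≥ 1, |(9k - 10)/(k + 1) − 9| = |-19|/((k + 1)) = 19/((k + 1)).
Since k + 1 ≥ k for k ≥ 1, this is ≤ 19/(k) = 19/k.
So |(9k - 10)/(k + 1) − 9| < eps whenever k > 19/eps.
Take N_0 = 19/eps. If k > N_0 then |(9k - 10)/(k + 1) − 9| ≤ 19/k < eps.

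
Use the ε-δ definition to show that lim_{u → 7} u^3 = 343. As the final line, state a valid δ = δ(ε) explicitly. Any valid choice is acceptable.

δ = min(1, ε/169)

Let ε > 0 be given. We seek δ > 0 with 0 < |u − 7| < δ ⇒ |u^3 − 343| < ε.
Factor: u^3 − 343 = (u − 7)(u^2 + 7u + 49), so |u^3 − 343| = |u − 7|·|u^2 + 7u + 49|.
Impose δ ≤ 1 so that |u| < 8; then |u^2 + 7u + 49| ≤ 169.
Hence |u^3 − 343| ≤ 169|u − 7|, which is < ε once |u − 7| < ε/169.
Take δ = min(1, ε/169). If 0 < |u − 7| < δ then both bounds hold and |u^3 − 343| ≤ 169|u − 7| < 169·(ε/169) = ε.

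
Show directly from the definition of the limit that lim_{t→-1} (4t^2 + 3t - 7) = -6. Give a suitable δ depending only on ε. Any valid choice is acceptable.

Let ε > 0. We want δ > 0 such that 0 < |t + 1| < δ implies |(4t^2 + 3t - 7) + 6| < ε.
(4t^2 + 3t - 7) + 6 = 4t^2 + 3t - 1 = (t + 1)(4t - 1).
So |(4t^2 + 3t - 7) + 6| = |t + 1|·|4t - 1|.
Require δ ≤ 2. Then |t + 1| < 2 gives |t| < 3, and by the triangle inequality |4t - 1| ≤ 4·3 + 1 = 13.
Hence |(4t^2 + 3t - 7) + 6| ≤ 13|t + 1| < ε provided |t + 1| < ε/13.
Choosing δ = min(2, ε/13) ensures both conditions, hence |(4t^2 + 3t - 7) + 6| < ε.

δ = min(2, ε/13)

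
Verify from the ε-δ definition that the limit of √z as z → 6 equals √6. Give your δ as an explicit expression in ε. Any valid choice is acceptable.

δ = min(6, √6·ε)

Let ε > 0 be given. We want δ > 0 such that 0 < |z − 6| < δ implies |√z − √6| < ε.
Rationalise: √z − √6 = (z − 6)/(√z + √6), so |√z − √6| = |z − 6|/(√z + √6).
Restrict δ ≤ 6 so that |z − 6| < 6 forces z > 0, and then √z + √6 > √6.
Hence |√z − √6| < |z − 6|/√6, which is < ε once |z − 6| < √6·ε.
Take δ = min(6, √6·ε). If 0 < |z − 6| < δ then z > 0 and |√z − √6| < |z − 6|/√6 < ε.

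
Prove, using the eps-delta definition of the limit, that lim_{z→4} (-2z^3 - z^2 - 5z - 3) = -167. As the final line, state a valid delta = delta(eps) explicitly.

delta = min(2, eps/167)

Suppose eps > 0. We want delta > 0 such that 0 < |z − 4| < delta implies |(-2z^3 - z^2 - 5z - 3) + 167| < eps.
(-2z^3 - z^2 - 5z - 3) + 167 = -2z^3 - z^2 - 5z + 164 = (z − 4)(-2z^2 - 9z - 41).
So |(-2z^3 - z^2 - 5z - 3) + 167| = |z − 4|·|-2z^2 - 9z - 41|.
Require delta ≤ 2. Then |z − 4| < 2 gives |z| < 6, and by the triangle inequality |-2z^2 - 9z - 41| ≤ 2·6^2 + 9·6 + 41 = 167.
Hence |(-2z^3 - z^2 - 5z - 3) + 167| ≤ 167|z − 4| < eps provided |z − 4| < eps/167.
Choosing delta = min(2, eps/167) ensures both conditions, hence |(-2z^3 - z^2 - 5z - 3) + 167| < eps.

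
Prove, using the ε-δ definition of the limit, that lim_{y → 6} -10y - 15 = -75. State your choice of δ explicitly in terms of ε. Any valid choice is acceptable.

δ = ε/10

Suppose ε > 0. We need δ > 0 so that 0 < |y − 6| < δ implies |(-10y - 15) + 75| < ε.
Since (-10y - 15) + 75 = -10(y − 6), we have |(-10y - 15) + 75| = 10|y − 6|.
So 10|y − 6| < ε exactly when |y − 6| < ε/10.
Take δ = ε/10. If 0 < |y − 6| < δ then |(-10y - 15) + 75| = 10|y − 6| < 10·(ε/10) = ε.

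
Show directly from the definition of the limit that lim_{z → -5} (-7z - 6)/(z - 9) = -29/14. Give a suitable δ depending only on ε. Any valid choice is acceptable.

δ = min(7, (98/69)ε)

Let ε > 0. We want δ > 0 with 0 < |z + 5| < δ ⇒ |(-7z - 6)/(z - 9) + 29/14| < ε.
Combining over a common denominator, (-7z - 6)/(z - 9) + 29/14 = [(-7z - 6)·(-14) − 29·(z - 9)] / [(-14)·(z - 9)] = 69(z + 5) / ((-14)(z - 9)).
So |(-7z - 6)/(z - 9) + 29/14| = 69|z + 5| / (14·|z − 9|).
Require δ ≤ 7, so |z − 9| ≥ |-14| − |z + 5| > 14 − 7 = 7.
Hence |(-7z - 6)/(z - 9) + 29/14| < 69|z + 5|/(14·7) = (69/98)|z + 5|, which is < ε once |z + 5| < (98/69)ε.
Take δ = min(7, (98/69)ε). Then 0 < |z + 5| < δ forces both bounds, so |(-7z - 6)/(z - 9) + 29/14| < ε.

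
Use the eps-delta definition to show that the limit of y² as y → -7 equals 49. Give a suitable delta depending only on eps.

delta = min(2, eps/16)

Let eps > 0. We seek delta > 0 with 0 < |y + 7| < delta ⇒ |y² − 49| < eps.
Factor: y² − 49 = (y + 7)(y - 7), so |y² − 49| = |y + 7|·|y - 7|.
Impose delta ≤ 2 so that |y| < 9; then |y - 7| ≤ 16.
Hence |y² − 49| ≤ 16|y + 7|, which is < eps once |y + 7| < eps/16.
Take delta = min(2, eps/16). If 0 < |y + 7| < delta then both bounds hold and |y² − 49| ≤ 16|y + 7| < 16·(eps/16) = eps.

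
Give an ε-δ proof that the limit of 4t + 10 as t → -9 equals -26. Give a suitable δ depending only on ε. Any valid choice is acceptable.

Fix ε > 0. We need δ > 0 so that 0 < |t + 9| < δ implies |(4t + 10) + 26| < ε.
|(4t + 10) + 26| = |4t + 36| = 4|t + 9|.
So 4|t + 9| < ε exactly when |t + 9| < ε/4.
Choosing δ = ε/4 gives |(4t + 10) + 26| = 4|t + 9| < ε whenever |t + 9| < δ.

δ = ε/4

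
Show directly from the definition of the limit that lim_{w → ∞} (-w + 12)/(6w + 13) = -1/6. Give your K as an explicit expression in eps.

Fix eps > 0. We seek K > 0 such that w > K implies |(-w + 12)/(6w + 13) + 1/6| < eps.
(-w + 12)/(6w + 13) + 1/6 = (6(-w + 12) − (-1)(6w + 13)) / (6(6w + 13)) = 85/(6(6w + 13)).
For w > 0 we have 6w + 13 > 6w, so |(-w + 12)/(6w + 13) + 1/6| = 85/(6(6w + 13)) < 85/(6·6w) = (85/36)/w.
Thus |(-w + 12)/(6w + 13) + 1/6| < eps whenever w > (85/36)/eps.
Take K = (85/36)/eps. If w > K then |(-w + 12)/(6w + 13) + 1/6| < (85/36)/w < eps.

K = (85/36)/eps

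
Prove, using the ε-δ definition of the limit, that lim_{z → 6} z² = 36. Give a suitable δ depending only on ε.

Suppose ε > 0. We seek δ > 0 with 0 < |z − 6| < δ ⇒ |z² − 36| < ε.
Factor: z² − 36 = (z − 6)(z + 6), so |z² − 36| = |z − 6|·|z + 6|.
Impose δ ≤ 2 so that |z| < 8; then |z + 6| ≤ 14.
Hence |z² − 36| ≤ 14|z − 6|, which is < ε once |z − 6| < ε/14.
Take δ = min(2, ε/14). If 0 < |z − 6| < δ then both bounds hold and |z² − 36| ≤ 14|z − 6| < 14·(ε/14) = ε.

δ = min(2, ε/14)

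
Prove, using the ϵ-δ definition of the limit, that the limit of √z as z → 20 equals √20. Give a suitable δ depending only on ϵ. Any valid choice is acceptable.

Let ϵ > 0. We want δ > 0 such that 0 < |z − 20| < δ implies |√z − √20| < ϵ.
Multiplying by the conjugate, |√z − √20| = |z − 20|/(√z + √20).
Restrict δ ≤ 20 so that |z − 20| < 20 forces z > 0, and then √z + √20 > √20.
Hence |√z − √20| < |z − 20|/√20, which is < ϵ once |z − 20| < √20·ϵ.
Take δ = min(20, √20·ϵ). If 0 < |z − 20| < δ then z > 0 and |√z − √20| < |z − 20|/√20 < ϵ.

δ = min(20, √20·ϵ)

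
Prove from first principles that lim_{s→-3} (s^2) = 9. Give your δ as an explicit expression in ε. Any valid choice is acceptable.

δ = min(1, ε/7)

Let ε > 0. We seek δ > 0 with 0 < |s + 3| < δ ⇒ |s^2 − 9| < ε.
Factor: s^2 − 9 = (s + 3)(s - 3), so |s^2 − 9| = |s + 3|·|s - 3|.
Restrict δ ≤ 1. Then |s + 3| < 1 gives |s| < 4, so by the triangle inequality |s - 3| ≤ 4 + 3 = 7.
Hence |s^2 − 9| ≤ 7|s + 3|, which is < ε once |s + 3| < ε/7.
Take δ = min(1, ε/7). If 0 < |s + 3| < δ then both bounds hold and |s^2 − 9| ≤ 7|s + 3| < 7·(ε/7) = ε.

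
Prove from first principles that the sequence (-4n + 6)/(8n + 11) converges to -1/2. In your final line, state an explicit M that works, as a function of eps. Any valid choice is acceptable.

M = (23/16)/eps

Let eps > 0. For n ≥ 1, |(-4n + 6)/(8n + 11) + 1/2| = |92|/(8(8n + 11)) = 92/(8(8n + 11)).
Since 8n + 11 ≥ 8n for n ≥ 1, this is ≤ 92/(8·8n) = (23/16)/n.
So |(-4n + 6)/(8n + 11) + 1/2| < eps whenever n > (23/16)/eps.
Take M = (23/16)/eps. If n > M then |(-4n + 6)/(8n + 11) + 1/2| ≤ (23/16)/n < eps.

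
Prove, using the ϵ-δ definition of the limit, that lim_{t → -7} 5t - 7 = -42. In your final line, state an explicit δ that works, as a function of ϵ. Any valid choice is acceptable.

δ = ϵ/5

Fix ϵ > 0. We need δ > 0 so that 0 < |t + 7| < δ implies |(5t - 7) + 42| < ϵ.
Since (5t - 7) + 42 = 5(t + 7), we have |(5t - 7) + 42| = 5|t + 7|.
So 5|t + 7| < ϵ exactly when |t + 7| < ϵ/5.
Choosing δ = ϵ/5 gives |(5t - 7) + 42| = 5|t + 7| < ϵ whenever |t + 7| < δ.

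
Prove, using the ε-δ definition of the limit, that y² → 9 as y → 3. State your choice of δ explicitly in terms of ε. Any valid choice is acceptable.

δ = min(2, ε/8)

Suppose ε > 0. We seek δ > 0 with 0 < |y − 3| < δ ⇒ |y² − 9| < ε.
Factor: y² − 9 = (y − 3)(y + 3), so |y² − 9| = |y − 3|·|y + 3|.
Restrict δ ≤ 2. Then |y − 3| < 2 gives |y| < 5, so by the triangle inequality |y + 3| ≤ 5 + 3 = 8.
Hence |y² − 9| ≤ 8|y − 3|, which is < ε once |y − 3| < ε/8.
Take δ = min(2, ε/8). If 0 < |y − 3| < δ then both bounds hold and |y² − 9| ≤ 8|y − 3| < 8·(ε/8) = ε.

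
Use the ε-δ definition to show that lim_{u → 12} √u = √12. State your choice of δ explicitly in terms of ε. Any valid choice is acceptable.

δ = min(12, √12·ε)

Let ε > 0. We want δ > 0 such that 0 < |u − 12| < δ implies |√u − √12| < ε.
Rationalise: √u − √12 = (u − 12)/(√u + √12), so |√u − √12| = |u − 12|/(√u + √12).
Restrict δ ≤ 12 so that |u − 12| < 12 forces u > 0, and then √u + √12 > √12.
Hence |√u − √12| < |u − 12|/√12, which is < ε once |u − 12| < √12·ε.
Take δ = min(12, √12·ε). If 0 < |u − 12| < δ then u > 0 and |√u − √12| < |u − 12|/√12 < ε.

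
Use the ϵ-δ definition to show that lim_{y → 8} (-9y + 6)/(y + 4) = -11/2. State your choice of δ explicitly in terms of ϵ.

Let ϵ > 0 be given. We want δ > 0 with 0 < |y − 8| < δ ⇒ |(-9y + 6)/(y + 4) + 11/2| < ϵ.
Combining over a common denominator, (-9y + 6)/(y + 4) + 11/2 = [(-9y + 6)·12 − (-66)·(y + 4)] / [12·(y + 4)] = -42(y − 8) / (12(y + 4)).
So |(-9y + 6)/(y + 4) + 11/2| = 42|y − 8| / (12·|y + 4|).
Restrict δ ≤ 6. Then |y − 8| < 6 gives |y + 4| = |(y − 8) + 12| ≥ 12 − 6 = 6.
Hence |(-9y + 6)/(y + 4) + 11/2| < 42|y − 8|/(12·6) = (7/12)|y − 8|, which is < ϵ once |y − 8| < (12/7)ϵ.
Take δ = min(6, (12/7)ϵ). Then 0 < |y − 8| < δ forces both bounds, so |(-9y + 6)/(y + 4) + 11/2| < ϵ.

δ = min(6, (12/7)ϵ)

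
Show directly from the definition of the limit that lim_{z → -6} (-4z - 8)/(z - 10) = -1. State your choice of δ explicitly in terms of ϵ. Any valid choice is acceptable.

Suppose ϵ > 0. We want δ > 0 with 0 < |z + 6| < δ ⇒ |(-4z - 8)/(z - 10) + 1| < ϵ.
Combining over a common denominator, (-4z - 8)/(z - 10) + 1 = [(-4z - 8)·(-16) − 16·(z - 10)] / [(-16)·(z - 10)] = 48(z + 6) / ((-16)(z - 10)).
So |(-4z - 8)/(z - 10) + 1| = 48|z + 6| / (16·|z − 10|).
Require δ ≤ 8, so |z − 10| ≥ |-16| − |z + 6| > 16 − 8 = 8.
Hence |(-4z - 8)/(z - 10) + 1| < 48|z + 6|/(16·8) = (3/8)|z + 6|, which is < ϵ once |z + 6| < (8/3)ϵ.
Take δ = min(8, (8/3)ϵ). Then 0 < |z + 6| < δ forces both bounds, so |(-4z - 8)/(z - 10) + 1| < ϵ.

δ = min(8, (8/3)ϵ)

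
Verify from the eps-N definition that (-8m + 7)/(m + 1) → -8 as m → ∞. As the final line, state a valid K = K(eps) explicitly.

Suppose eps > 0. For m ≥ 1, |(-8m + 7)/(m + 1) + 8| = |15|/((m + 1)) = 15/((m + 1)).
Since m + 1 ≥ m for m ≥ 1, this is ≤ 15/(m) = 15/m.
So |(-8m + 7)/(m + 1) + 8| < eps whenever m > 15/eps.
Take K = 15/eps. If m > K then |(-8m + 7)/(m + 1) + 8| ≤ 15/m < eps.

K = 15/eps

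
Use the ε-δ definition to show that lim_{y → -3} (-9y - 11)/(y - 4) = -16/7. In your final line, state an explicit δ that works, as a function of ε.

Fix ε > 0. We want δ > 0 with 0 < |y + 3| < δ ⇒ |(-9y - 11)/(y - 4) + 16/7| < ε.
Combining over a common denominator, (-9y - 11)/(y - 4) + 16/7 = [(-9y - 11)·(-7) − 16·(y - 4)] / [(-7)·(y - 4)] = 47(y + 3) / ((-7)(y - 4)).
So |(-9y - 11)/(y - 4) + 16/7| = 47|y + 3| / (7·|y − 4|).
Require δ ≤ 7/2, so |y − 4| ≥ |-7| − |y + 3| > 7 − 7/2 = 7/2.
Hence |(-9y - 11)/(y - 4) + 16/7| < 47|y + 3|/(7·(7/2)) = (94/49)|y + 3|, which is < ε once |y + 3| < (49/94)ε.
Take δ = min(7/2, (49/94)ε). Then 0 < |y + 3| < δ forces both bounds, so |(-9y - 11)/(y - 4) + 16/7| < ε.

δ = min(7/2, (49/94)ε)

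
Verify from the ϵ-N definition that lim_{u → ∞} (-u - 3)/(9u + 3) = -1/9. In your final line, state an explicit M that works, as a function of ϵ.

M = (8/27)/ϵ

Let ϵ > 0 be given. We seek M > 0 such that u > M implies |(-u - 3)/(9u + 3) + 1/9| < ϵ.
(-u - 3)/(9u + 3) + 1/9 = (9(-u - 3) − (-1)(9u + 3)) / (9(9u + 3)) = -24/(9(9u + 3)).
For u > 0 we have 9u + 3 > 9u, so |(-u - 3)/(9u + 3) + 1/9| = 24/(9(9u + 3)) < 24/(9·9u) = (8/27)/u.
Thus |(-u - 3)/(9u + 3) + 1/9| < ϵ whenever u > (8/27)/ϵ.
Take M = (8/27)/ϵ. If u > M then |(-u - 3)/(9u + 3) + 1/9| < (8/27)/u < ϵ.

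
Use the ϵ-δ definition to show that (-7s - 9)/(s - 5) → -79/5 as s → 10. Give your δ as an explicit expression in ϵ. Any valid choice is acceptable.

Let ϵ > 0 be given. We want δ > 0 with 0 < |s − 10| < δ ⇒ |(-7s - 9)/(s - 5) + 79/5| < ϵ.
Combining over a common denominator, (-7s - 9)/(s - 5) + 79/5 = [(-7s - 9)·5 − (-79)·(s - 5)] / [5·(s - 5)] = 44(s − 10) / (5(s - 5)).
So |(-7s - 9)/(s - 5) + 79/5| = 44|s − 10| / (5·|s − 5|).
Restrict δ ≤ 5/2. Then |s − 10| < 5/2 gives |s − 5| = |(s − 10) + 5| ≥ 5 − 5/2 = 5/2.
Hence |(-7s - 9)/(s - 5) + 79/5| < 44|s − 10|/(5·(5/2)) = (88/25)|s − 10|, which is < ϵ once |s − 10| < (25/88)ϵ.
Take δ = min(5/2, (25/88)ϵ). Then 0 < |s − 10| < δ forces both bounds, so |(-7s - 9)/(s - 5) + 79/5| < ϵ.

δ = min(5/2, (25/88)ϵ)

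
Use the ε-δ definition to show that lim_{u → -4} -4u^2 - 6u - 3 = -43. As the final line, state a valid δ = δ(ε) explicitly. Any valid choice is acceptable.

Let ε > 0 be given. We want δ > 0 such that 0 < |u + 4| < δ implies |(-4u^2 - 6u - 3) + 43| < ε.
(-4u^2 - 6u - 3) + 43 = -4u^2 - 6u + 40 = (u + 4)(-4u + 10).
So |(-4u^2 - 6u - 3) + 43| = |u + 4|·|-4u + 10|.
Require δ ≤ 2. Then |u + 4| < 2 gives |u| < 6, and by the triangle inequality |-4u + 10| ≤ 4·6 + 10 = 34.
Hence |(-4u^2 - 6u - 3) + 43| ≤ 34|u + 4| < ε provided |u + 4| < ε/34.
Take δ = min(2, ε/34). Then 0 < |u + 4| < δ gives both |u + 4| < 2 and |u + 4| < ε/34, so |(-4u^2 - 6u - 3) + 43| < ε.

δ = min(2, ε/34)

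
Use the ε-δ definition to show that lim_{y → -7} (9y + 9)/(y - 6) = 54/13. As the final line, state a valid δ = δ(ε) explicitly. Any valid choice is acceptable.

Let ε > 0 be given. We want δ > 0 with 0 < |y + 7| < δ ⇒ |(9y + 9)/(y - 6) − (54/13)| < ε.
Combining over a common denominator, (9y + 9)/(y - 6) − (54/13) = [(9y + 9)·(-13) − (-54)·(y - 6)] / [(-13)·(y - 6)] = -63(y + 7) / ((-13)(y - 6)).
So |(9y + 9)/(y - 6) − (54/13)| = 63|y + 7| / (13·|y − 6|).
Require δ ≤ 13/2, so |y − 6| ≥ |-13| − |y + 7| > 13 − 13/2 = 13/2.
Hence |(9y + 9)/(y - 6) − (54/13)| < 63|y + 7|/(13·(13/2)) = (126/169)|y + 7|, which is < ε once |y + 7| < (169/126)ε.
Take δ = min(13/2, (169/126)ε). Then 0 < |y + 7| < δ forces both bounds, so |(9y + 9)/(y - 6) − (54/13)| < ε.

δ = min(13/2, (169/126)ε)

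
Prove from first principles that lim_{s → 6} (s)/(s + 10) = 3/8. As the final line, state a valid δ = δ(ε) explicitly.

δ = min(8, (64/5)ε)

Fix ε > 0. We want δ > 0 with 0 < |s − 6| < δ ⇒ |(s)/(s + 10) − (3/8)| < ε.
Combining over a common denominator, (s)/(s + 10) − (3/8) = [(s)·16 − 6·(s + 10)] / [16·(s + 10)] = 10(s − 6) / (16(s + 10)).
So |(s)/(s + 10) − (3/8)| = 10|s − 6| / (16·|s + 10|).
Restrict δ ≤ 8. Then |s − 6| < 8 gives |s + 10| = |(s − 6) + 16| ≥ 16 − 8 = 8.
Hence |(s)/(s + 10) − (3/8)| < 10|s − 6|/(16·8) = (5/64)|s − 6|, which is < ε once |s − 6| < (64/5)ε.
Take δ = min(8, (64/5)ε). Then 0 < |s − 6| < δ forces both bounds, so |(s)/(s + 10) − (3/8)| < ε.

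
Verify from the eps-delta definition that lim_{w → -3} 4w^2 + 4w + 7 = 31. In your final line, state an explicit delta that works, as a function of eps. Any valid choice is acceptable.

Fix eps > 0. We want delta > 0 such that 0 < |w + 3| < delta implies |(4w^2 + 4w + 7) − 31| < eps.
(4w^2 + 4w + 7) − 31 = 4w^2 + 4w - 24 = (w + 3)(4w - 8).
So |(4w^2 + 4w + 7) − 31| = |w + 3|·|4w - 8|.
Assume first that |w + 3| < 1, so |w| < 4. Then |4w - 8| ≤ 4·4 + 8 = 24.
Hence |(4w^2 + 4w + 7) − 31| ≤ 24|w + 3| < eps provided |w + 3| < eps/24.
Take delta = min(1, eps/24). Then 0 < |w + 3| < delta gives both |w + 3| < 1 and |w + 3| < eps/24, so |(4w^2 + 4w + 7) − 31| < eps.

delta = min(1, eps/24)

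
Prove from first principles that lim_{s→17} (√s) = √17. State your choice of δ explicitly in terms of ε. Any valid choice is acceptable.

δ = min(17, √17·ε)

Let ε > 0 be given. We want δ > 0 such that 0 < |s − 17| < δ implies |√s − √17| < ε.
Multiplying by the conjugate, |√s − √17| = |s − 17|/(√s + √17).
Restrict δ ≤ 17 so that |s − 17| < 17 forces s > 0, and then √s + √17 > √17.
Hence |√s − √17| < |s − 17|/√17, which is < ε once |s − 17| < √17·ε.
Take δ = min(17, √17·ε). If 0 < |s − 17| < δ then s > 0 and |√s − √17| < |s − 17|/√17 < ε.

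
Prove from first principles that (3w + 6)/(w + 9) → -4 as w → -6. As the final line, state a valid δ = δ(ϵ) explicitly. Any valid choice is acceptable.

Let ϵ > 0 be given. We want δ > 0 with 0 < |w + 6| < δ ⇒ |(3w + 6)/(w + 9) + 4| < ϵ.
Combining over a common denominator, (3w + 6)/(w + 9) + 4 = [(3w + 6)·3 − (-12)·(w + 9)] / [3·(w + 9)] = 21(w + 6) / (3(w + 9)).
So |(3w + 6)/(w + 9) + 4| = 21|w + 6| / (3·|w + 9|).
Require δ ≤ 3/2, so |w + 9| ≥ |3| − |w + 6| > 3 − 3/2 = 3/2.
Hence |(3w + 6)/(w + 9) + 4| < 21|w + 6|/(3·(3/2)) = (14/3)|w + 6|, which is < ϵ once |w + 6| < (3/14)ϵ.
Take δ = min(3/2, (3/14)ϵ). Then 0 < |w + 6| < δ forces both bounds, so |(3w + 6)/(w + 9) + 4| < ϵ.

δ = min(3/2, (3/14)ϵ)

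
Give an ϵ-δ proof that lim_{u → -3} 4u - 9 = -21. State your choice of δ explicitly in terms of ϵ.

δ = ϵ/4

Let ϵ > 0 be given. We need δ > 0 so that 0 < |u + 3| < δ implies |(4u - 9) + 21| < ϵ.
Since (4u - 9) + 21 = 4(u + 3), we have |(4u - 9) + 21| = 4|u + 3|.
Thus it suffices that |u + 3| < ϵ/4.
Choosing δ = ϵ/4 gives |(4u - 9) + 21| = 4|u + 3| < ϵ whenever |u + 3| < δ.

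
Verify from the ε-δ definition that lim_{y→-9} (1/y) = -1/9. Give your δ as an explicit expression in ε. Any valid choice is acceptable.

Fix ε > 0. We seek δ > 0 such that 0 < |y + 9| < δ implies |1/y + 1/9| < ε.
|1/y + 1/9| = |-9 − y|/(9·|y|) = |y + 9|/(9|y|).
Restrict δ ≤ 9/2. Then |y + 9| < 9/2 gives |y| > 9/2, so 9|y| > 81/2.
Then |1/y + 1/9| < |y + 9|/(81/2), which is < ε when |y + 9| < (81/2)ε.
Take δ = min(9/2, (81/2)ε). Then 0 < |y + 9| < δ gives both |y + 9| < 9/2 and |y + 9| < (81/2)ε, so |1/y + 1/9| < ε.

δ = min(9/2, (81/2)ε)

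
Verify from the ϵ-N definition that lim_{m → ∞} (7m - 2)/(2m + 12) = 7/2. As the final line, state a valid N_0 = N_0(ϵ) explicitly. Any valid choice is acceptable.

Fix ϵ > 0. For m ≥ 1, |(7m - 2)/(2m + 12) − (7/2)| = |-88|/(2(2m + 12)) = 88/(2(2m + 12)).
Since 2m + 12 ≥ 2m for m ≥ 1, this is ≤ 88/(2·2m) = 22/m.
So |(7m - 2)/(2m + 12) − (7/2)| < ϵ whenever m > 22/ϵ.
Take N_0 = 22/ϵ. If m > N_0 then |(7m - 2)/(2m + 12) − (7/2)| ≤ 22/m < ϵ.

N_0 = 22/ϵ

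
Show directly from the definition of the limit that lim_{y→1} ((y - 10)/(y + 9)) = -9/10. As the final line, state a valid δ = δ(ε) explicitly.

Let ε > 0 be given. We want δ > 0 with 0 < |y − 1| < δ ⇒ |(y - 10)/(y + 9) + 9/10| < ε.
Combining over a common denominator, (y - 10)/(y + 9) + 9/10 = [(y - 10)·10 − (-9)·(y + 9)] / [10·(y + 9)] = 19(y − 1) / (10(y + 9)).
So |(y - 10)/(y + 9) + 9/10| = 19|y − 1| / (10·|y + 9|).
Require δ ≤ 5, so |y + 9| ≥ |10| − |y − 1| > 10 − 5 = 5.
Hence |(y - 10)/(y + 9) + 9/10| < 19|y − 1|/(10·5) = (19/50)|y − 1|, which is < ε once |y − 1| < (50/19)ε.
Take δ = min(5, (50/19)ε). Then 0 < |y − 1| < δ forces both bounds, so |(y - 10)/(y + 9) + 9/10| < ε.

δ = min(5, (50/19)ε)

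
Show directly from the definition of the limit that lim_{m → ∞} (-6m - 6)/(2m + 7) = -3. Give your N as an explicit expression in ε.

Let ε > 0. For m ≥ 1, |(-6m - 6)/(2m + 7) + 3| = |30|/(2(2m + 7)) = 30/(2(2m + 7)).
Since 2m + 7 ≥ 2m for m ≥ 1, this is ≤ 30/(2·2m) = (15/2)/m.
So |(-6m - 6)/(2m + 7) + 3| < ε whenever m > (15/2)/ε.
Take N = (15/2)/ε. If m > N then |(-6m - 6)/(2m + 7) + 3| ≤ (15/2)/m < ε.

N = (15/2)/ε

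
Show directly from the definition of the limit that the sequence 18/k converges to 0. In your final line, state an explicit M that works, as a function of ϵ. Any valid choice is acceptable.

M = 18/ϵ

Fix ϵ > 0. For k ≥ 1, |18/k − 0| = 18/(k) ≤ 18/k.
We need 18/k < ϵ, i.e. k > 18/ϵ.
Take M = 18/ϵ. If k > M then |18/k| ≤ 18/k < ϵ.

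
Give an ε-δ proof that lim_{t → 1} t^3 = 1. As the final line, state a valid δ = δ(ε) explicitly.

δ = min(1, ε/7)

Fix ε > 0. We seek δ > 0 with 0 < |t − 1| < δ ⇒ |t^3 − 1| < ε.
Factor: t^3 − 1 = (t − 1)(t^2 + t + 1), so |t^3 − 1| = |t − 1|·|t^2 + t + 1|.
Restrict δ ≤ 1. Then |t − 1| < 1 gives |t| < 2, so by the triangle inequality |t^2 + t + 1| ≤ 2^2 + 2 + 1 = 7.
Hence |t^3 − 1| ≤ 7|t − 1|, which is < ε once |t − 1| < ε/7.
Take δ = min(1, ε/7). If 0 < |t − 1| < δ then both bounds hold and |t^3 − 1| ≤ 7|t − 1| < 7·(ε/7) = ε.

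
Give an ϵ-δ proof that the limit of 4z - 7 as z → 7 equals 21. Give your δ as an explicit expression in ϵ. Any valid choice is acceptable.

Suppose ϵ > 0. We need δ > 0 so that 0 < |z − 7| < δ implies |(4z - 7) − 21| < ϵ.
|(4z - 7) − 21| = |4z - 28| = 4|z − 7|.
Thus it suffices that |z − 7| < ϵ/4.
Take δ = ϵ/4. If 0 < |z − 7| < δ then |(4z - 7) − 21| = 4|z − 7| < 4·(ϵ/4) = ϵ.

δ = ϵ/4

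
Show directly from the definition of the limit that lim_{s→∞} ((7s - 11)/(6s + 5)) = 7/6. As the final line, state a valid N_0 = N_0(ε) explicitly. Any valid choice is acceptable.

Fix ε > 0. We seek N_0 > 0 such that s > N_0 implies |(7s - 11)/(6s + 5) − (7/6)| < ε.
(7s - 11)/(6s + 5) − (7/6) = (6(7s - 11) − 7(6s + 5)) / (6(6s + 5)) = -101/(6(6s + 5)).
For s > 0 we have 6s + 5 > 6s, so |(7s - 11)/(6s + 5) − (7/6)| = 101/(6(6s + 5)) < 101/(6·6s) = (101/36)/s.
Thus |(7s - 11)/(6s + 5) − (7/6)| < ε whenever s > (101/36)/ε.
Take N_0 = (101/36)/ε. If s > N_0 then |(7s - 11)/(6s + 5) − (7/6)| < (101/36)/s < ε.

N_0 = (101/36)/ε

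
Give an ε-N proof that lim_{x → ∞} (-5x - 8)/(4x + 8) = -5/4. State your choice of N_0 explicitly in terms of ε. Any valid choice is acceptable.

N_0 = (1/2)/ε

Suppose ε > 0. We seek N_0 > 0 such that x > N_0 implies |(-5x - 8)/(4x + 8) + 5/4| < ε.
(-5x - 8)/(4x + 8) + 5/4 = (4(-5x - 8) − (-5)(4x + 8)) / (4(4x + 8)) = 8/(4(4x + 8)).
For x > 0 we have 4x + 8 > 4x, so |(-5x - 8)/(4x + 8) + 5/4| = 8/(4(4x + 8)) < 8/(4·4x) = (1/2)/x.
Thus |(-5x - 8)/(4x + 8) + 5/4| < ε whenever x > (1/2)/ε.
Take N_0 = (1/2)/ε. If x > N_0 then |(-5x - 8)/(4x + 8) + 5/4| < (1/2)/x < ε.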